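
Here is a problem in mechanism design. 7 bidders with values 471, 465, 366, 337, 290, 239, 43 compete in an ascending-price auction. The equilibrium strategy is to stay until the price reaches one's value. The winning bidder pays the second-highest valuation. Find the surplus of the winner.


Step 1: Identify the highest value: 471
Step 2: Identify the second-highest value: 465
Step 3: The final price = second-highest value = 465
Step 4: Surplus = 471 - 465 = 6

6


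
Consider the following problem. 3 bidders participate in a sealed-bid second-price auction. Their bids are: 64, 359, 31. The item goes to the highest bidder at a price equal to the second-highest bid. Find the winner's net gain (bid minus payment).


Step 1: Sort bids in descending order: 359, 64, 31
Step 2: The winning bid is the highest: 359
Step 3: The payment equals the second-highest bid: 64
Step 4: Surplus = winner's bid - payment = 359 - 64 = 295

295


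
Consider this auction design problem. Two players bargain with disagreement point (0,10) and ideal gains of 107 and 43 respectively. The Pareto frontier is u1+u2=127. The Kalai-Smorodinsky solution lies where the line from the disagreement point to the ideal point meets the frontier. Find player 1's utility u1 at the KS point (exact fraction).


Step 1: At the KS point, (u1-d1)/r1 = (u2-d2)/r2 = t and u1+u2 = 127
Step 2: u1 = d1 + r1*t and u2 = d2 + r2*t, so (d1 + r1*t) + (d2 + r2*t) = 127
Step 3: t = (127 - 0 - 10)/(107 + 43) = 117/150 = 39/50
Step 4: u1 = d1 + r1*t = 0 + 107 * 39/50 = 4173/50
Step 5: (Check: u2 = d2 + r2*t = 2177/50; u1+u2 = 4173/50 + 2177/50 = 127, on the frontier.)

4173/50


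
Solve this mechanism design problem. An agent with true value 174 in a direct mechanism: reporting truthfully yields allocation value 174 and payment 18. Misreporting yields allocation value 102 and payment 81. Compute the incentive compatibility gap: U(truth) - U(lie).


Step 1: U(truth) = value - payment = 174 - 18 = 156
Step 2: U(lie) = allocation - payment = 102 - 81 = 21
Step 3: IC gap = 156 - 21 = 135

135


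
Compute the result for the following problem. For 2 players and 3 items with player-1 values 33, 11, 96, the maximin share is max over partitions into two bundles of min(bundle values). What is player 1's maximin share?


Step 1: Item values = 33, 11, 96
Step 2: Enumerate all 2-bundle partitions and take the smaller bundle:
  Partition 1: {33} vs {11,96} -> bundles 33, 107; min = 33
  Partition 2: {11} vs {33,96} -> bundles 11, 129; min = 11
  Partition 3: {96} vs {33,11} -> bundles 96, 44; min = 44
Step 3: MMS = max(33, 11, 44) = 44

44


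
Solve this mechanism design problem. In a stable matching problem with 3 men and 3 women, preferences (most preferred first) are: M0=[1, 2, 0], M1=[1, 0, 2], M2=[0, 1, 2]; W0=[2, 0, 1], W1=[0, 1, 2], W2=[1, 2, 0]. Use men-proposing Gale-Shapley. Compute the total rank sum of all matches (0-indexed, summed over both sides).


Step 1: Run Gale-Shapley (men propose, women hold best offer):
  M0 proposes to W1; she accepts
  M1 proposes to W1; rejected
  M1 proposes to W0; she accepts
  M2 proposes to W0; she switches from M1
  M1 proposes to W2; she accepts
Step 2: Final matching: W0-M2, W1-M0, W2-M1
Step 3: 0-indexed ranks (man's rank of his match, then woman's): 0 + 0 + 0 + 0 + 2 + 0
Step 4: Total rank sum = 2

2


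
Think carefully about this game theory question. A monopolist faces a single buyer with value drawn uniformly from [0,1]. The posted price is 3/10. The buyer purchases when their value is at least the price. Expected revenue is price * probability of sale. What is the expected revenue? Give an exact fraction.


Step 1: Posted price r = 3/10, value support [0,1]
Step 2: P(v >= r) = (1 - 3/10)/1 = 7/10
Step 3: Expected revenue = r * P(v >= r) = 3/10 * 7/10
Step 4: Revenue = 21/100

21/100


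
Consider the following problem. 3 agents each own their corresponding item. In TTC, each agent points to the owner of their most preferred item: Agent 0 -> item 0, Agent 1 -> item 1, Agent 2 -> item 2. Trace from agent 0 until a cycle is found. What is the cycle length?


Step 1: Trace the pointer graph from agent 0: 0 -> 0
Step 2: A cycle is detected when we revisit agent 0
Step 3: The cycle is: 0 -> 0
Step 4: Cycle length = 1

1


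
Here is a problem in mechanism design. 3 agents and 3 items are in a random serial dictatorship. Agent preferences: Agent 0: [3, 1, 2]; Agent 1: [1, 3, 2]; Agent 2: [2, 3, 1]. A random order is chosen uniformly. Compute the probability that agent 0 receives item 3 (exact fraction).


Step 1: Agent 0 wants item 3
Step 2: There are 6 possible orderings of agents
Step 3: In 6 orderings, agent 0 gets item 3
Step 4: Probability = 6/6 = 1

1


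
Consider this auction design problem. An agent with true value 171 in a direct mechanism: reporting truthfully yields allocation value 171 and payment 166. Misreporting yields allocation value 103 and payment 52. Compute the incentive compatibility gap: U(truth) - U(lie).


Step 1: U(truth) = value - payment = 171 - 166 = 5
Step 2: U(lie) = allocation - payment = 103 - 52 = 51
Step 3: IC gap = 5 - 51 = -46

-46


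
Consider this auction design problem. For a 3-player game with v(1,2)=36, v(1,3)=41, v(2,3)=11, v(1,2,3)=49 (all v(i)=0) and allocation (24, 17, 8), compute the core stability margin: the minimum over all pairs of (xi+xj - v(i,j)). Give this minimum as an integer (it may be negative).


Step 1: Slack for coalition (1,2): x1+x2 - v12 = 41 - 36 = 5
Step 2: Slack for coalition (1,3): x1+x3 - v13 = 32 - 41 = -9
Step 3: Slack for coalition (2,3): x2+x3 - v23 = 25 - 11 = 14
Step 4: Minimum slack = min(5, -9, 14) = -9, attained by (1,3); coalition (1,3) can block (slack < 0), so the allocation is not in the core

-9


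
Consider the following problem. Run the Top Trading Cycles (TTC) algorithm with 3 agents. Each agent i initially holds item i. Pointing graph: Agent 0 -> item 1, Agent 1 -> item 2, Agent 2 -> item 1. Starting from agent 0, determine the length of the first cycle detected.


Step 1: Trace the pointer graph from agent 0: 0 -> 1 -> 2 -> 1
Step 2: A cycle is detected when we revisit agent 1
Step 3: The cycle is: 1 -> 2 -> 1
Step 4: Cycle length = 2

2


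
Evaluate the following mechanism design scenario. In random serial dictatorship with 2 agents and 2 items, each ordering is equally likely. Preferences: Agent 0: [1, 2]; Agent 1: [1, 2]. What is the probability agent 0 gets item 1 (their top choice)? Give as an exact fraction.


Step 1: Agent 0 wants item 1
Step 2: There are 2 possible orderings of agents
Step 3: In 1 orderings, agent 0 gets item 1
Step 4: Probability = 1/2

1/2


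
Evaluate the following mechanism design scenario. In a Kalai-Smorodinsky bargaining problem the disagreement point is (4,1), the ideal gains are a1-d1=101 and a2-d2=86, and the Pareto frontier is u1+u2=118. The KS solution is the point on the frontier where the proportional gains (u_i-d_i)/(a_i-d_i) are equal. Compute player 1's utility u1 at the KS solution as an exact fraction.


Step 1: At the KS point, (u1-d1)/r1 = (u2-d2)/r2 = t and u1+u2 = 118
Step 2: u1 = d1 + r1*t and u2 = d2 + r2*t, so (d1 + r1*t) + (d2 + r2*t) = 118
Step 3: t = (118 - 4 - 1)/(101 + 86) = 113/187
Step 4: u1 = d1 + r1*t = 4 + 101 * 113/187 = 12161/187
Step 5: (Check: u2 = d2 + r2*t = 9905/187; u1+u2 = 12161/187 + 9905/187 = 118, on the frontier.)

12161/187


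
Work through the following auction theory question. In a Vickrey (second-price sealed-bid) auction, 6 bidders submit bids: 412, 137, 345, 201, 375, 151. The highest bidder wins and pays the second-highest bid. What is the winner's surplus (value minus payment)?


Step 1: Sort bids in descending order: 412, 375, 345, 201, 151, 137
Step 2: The winning bid is the highest: 412
Step 3: The payment equals the second-highest bid: 375
Step 4: Surplus = winner's bid - payment = 412 - 375 = 37

37


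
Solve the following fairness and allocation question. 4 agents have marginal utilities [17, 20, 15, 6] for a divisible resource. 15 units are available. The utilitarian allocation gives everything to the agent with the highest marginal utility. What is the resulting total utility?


Step 1: The marginal utilities are [17, 20, 15, 6]
Step 2: The highest marginal utility is 20
Step 3: All 15 units go to that agent
Step 4: Total utility = 20 * 15 = 300

300


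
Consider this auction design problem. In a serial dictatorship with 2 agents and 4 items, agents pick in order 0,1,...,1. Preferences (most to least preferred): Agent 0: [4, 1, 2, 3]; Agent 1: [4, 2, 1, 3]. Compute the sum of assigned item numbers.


Step 1: Agent 0 picks item 4
Step 2: Agent 1 picks item 2
Step 3: Sum = 4 + 2 = 6

6


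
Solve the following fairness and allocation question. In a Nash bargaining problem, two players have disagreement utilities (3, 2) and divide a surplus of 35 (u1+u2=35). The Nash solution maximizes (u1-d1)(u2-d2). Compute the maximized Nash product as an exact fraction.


Step 1: The Nash solution splits surplus symmetrically above the disagreement point
Step 2: u1 = (total + d1 - d2)/2 = (35 + 3 - 2)/2 = 18
Step 3: u2 = (total - d1 + d2)/2 = (35 - 3 + 2)/2 = 17
Step 4: Nash product = (18 - 3) * (17 - 2)
Step 5: = 15 * 15 = 225

225


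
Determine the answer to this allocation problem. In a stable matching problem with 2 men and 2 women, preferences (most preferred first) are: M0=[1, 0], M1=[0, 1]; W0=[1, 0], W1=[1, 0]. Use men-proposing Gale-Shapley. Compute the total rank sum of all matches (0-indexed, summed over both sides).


Step 1: Run Gale-Shapley (men propose, women hold best offer):
  M0 proposes to W1; she accepts
  M1 proposes to W0; she accepts
Step 2: Final matching: W0-M1, W1-M0
Step 3: 0-indexed ranks (man's rank of his match, then woman's): 0 + 0 + 0 + 1
Step 4: Total rank sum = 1

1


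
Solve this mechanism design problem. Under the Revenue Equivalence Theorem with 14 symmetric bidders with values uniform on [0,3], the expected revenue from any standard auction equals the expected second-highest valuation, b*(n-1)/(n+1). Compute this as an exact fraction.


Step 1: By Revenue Equivalence, expected revenue = b*(n-1)/(n+1)
Step 2: Substituting n = 14, b = 3
Step 3: Revenue = 3*(14-1)/(14+1) = 3*13/15
Step 4: Revenue = 39/15 = 13/5

13/5


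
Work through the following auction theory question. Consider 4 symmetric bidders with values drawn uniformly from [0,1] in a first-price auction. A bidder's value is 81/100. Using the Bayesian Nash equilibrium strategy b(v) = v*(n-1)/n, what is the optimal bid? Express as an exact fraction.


Step 1: The symmetric BNE bidding function is b(v) = v * (n-1) / n
Step 2: Substitute v = 81/100 and n = 4
Step 3: b = 81/100 * 3/4
Step 4: b = 243/400

243/400


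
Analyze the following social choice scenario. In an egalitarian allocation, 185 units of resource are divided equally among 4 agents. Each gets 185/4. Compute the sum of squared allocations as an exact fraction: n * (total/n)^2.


Step 1: Each agent's share = 185/4
Step 2: Square of each share = (185/4)^2 = 34225/16
Step 3: Sum of squares = 4 * 34225/16 = 34225/4

34225/4


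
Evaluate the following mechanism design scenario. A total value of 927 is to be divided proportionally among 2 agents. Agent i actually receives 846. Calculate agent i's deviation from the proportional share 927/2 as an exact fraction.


Step 1: Proportional share = 927/2
Step 2: Agent's actual allocation = 846
Step 3: Excess = 846 - 927/2 = 765/2

765/2


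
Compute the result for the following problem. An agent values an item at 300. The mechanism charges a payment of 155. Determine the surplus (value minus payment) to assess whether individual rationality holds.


Step 1: Surplus = value - payment = 300 - 155 = 145
Step 2: IR is satisfied (surplus >= 0)

145


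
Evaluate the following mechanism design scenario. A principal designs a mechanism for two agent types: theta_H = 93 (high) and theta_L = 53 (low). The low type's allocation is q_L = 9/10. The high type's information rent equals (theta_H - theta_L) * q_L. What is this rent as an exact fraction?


Step 1: theta_H - theta_L = 93 - 53 = 40
Step 2: Information rent = (theta_H - theta_L) * q_L
Step 3: = 40 * 9/10
Step 4: = 36

36


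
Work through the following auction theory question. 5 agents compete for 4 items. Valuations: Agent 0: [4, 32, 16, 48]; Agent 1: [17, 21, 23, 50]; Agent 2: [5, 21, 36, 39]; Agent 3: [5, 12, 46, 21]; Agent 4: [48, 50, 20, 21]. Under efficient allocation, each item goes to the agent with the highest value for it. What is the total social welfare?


Step 1: For each item, find the maximum value among all agents.
Step 2: Item 0 -> Agent 4 (value 48)
Step 3: Item 1 -> Agent 4 (value 50)
Step 4: Item 2 -> Agent 3 (value 46)
Step 5: Item 3 -> Agent 1 (value 50)
Step 6: Total welfare = 48 + 50 + 46 + 50 = 194

194


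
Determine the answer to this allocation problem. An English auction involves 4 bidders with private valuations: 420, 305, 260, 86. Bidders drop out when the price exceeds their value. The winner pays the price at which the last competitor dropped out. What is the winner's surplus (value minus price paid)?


Step 1: Identify the highest value: 420
Step 2: Identify the second-highest value: 305
Step 3: The final price = second-highest value = 305
Step 4: Surplus = 420 - 305 = 115

115


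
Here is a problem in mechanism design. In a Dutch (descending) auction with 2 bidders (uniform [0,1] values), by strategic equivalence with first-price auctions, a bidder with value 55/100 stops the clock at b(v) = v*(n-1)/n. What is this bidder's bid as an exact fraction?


Step 1: Dutch auctions are strategically equivalent to first-price auctions
Step 2: The equilibrium bid is b(v) = v*(n-1)/n
Step 3: b = 11/20 * 1/2
Step 4: b = 11/40

11/40


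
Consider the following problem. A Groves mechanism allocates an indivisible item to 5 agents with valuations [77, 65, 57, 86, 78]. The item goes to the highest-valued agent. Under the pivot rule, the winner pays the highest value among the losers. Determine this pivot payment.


Step 1: The efficient winner is agent 3 with value 86
Step 2: Other agents' values: [77, 65, 57, 78]
Step 3: Pivot payment = max(others) = 78
Step 4: The winner pays 78

78


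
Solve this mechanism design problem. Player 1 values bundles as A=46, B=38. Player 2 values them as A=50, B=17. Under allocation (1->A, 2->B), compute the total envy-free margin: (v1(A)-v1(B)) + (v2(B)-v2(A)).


Step 1: Player 1's margin = v1(A) - v1(B) = 46 - 38 = 8
Step 2: Player 2's margin = v2(B) - v2(A) = 17 - 50 = -33
Step 3: Total margin = 8 + -33 = -25

-25


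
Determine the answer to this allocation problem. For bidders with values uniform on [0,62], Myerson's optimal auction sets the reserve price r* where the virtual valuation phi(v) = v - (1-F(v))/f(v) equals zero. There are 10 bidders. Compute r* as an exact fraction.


Step 1: For U[0,62], F(v) = v/62 and f(v) = 1/62
Step 2: phi(v) = v - (1 - v/62)/(1/62) = v - (62 - v) = 2v - 62
Step 3: Set phi(r*) = 0: 2r* - 62 = 0
Step 4: r* = 62/2 = 31 (the number of bidders n = 10 does not enter)

31


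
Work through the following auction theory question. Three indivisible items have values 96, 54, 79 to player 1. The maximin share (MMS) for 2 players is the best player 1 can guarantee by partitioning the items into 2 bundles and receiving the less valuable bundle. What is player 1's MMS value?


Step 1: Item values = 96, 54, 79
Step 2: Enumerate all 2-bundle partitions and take the smaller bundle:
  Partition 1: {96} vs {54,79} -> bundles 96, 133; min = 96
  Partition 2: {54} vs {96,79} -> bundles 54, 175; min = 54
  Partition 3: {79} vs {96,54} -> bundles 79, 150; min = 79
Step 3: MMS = max(96, 54, 79) = 96

96


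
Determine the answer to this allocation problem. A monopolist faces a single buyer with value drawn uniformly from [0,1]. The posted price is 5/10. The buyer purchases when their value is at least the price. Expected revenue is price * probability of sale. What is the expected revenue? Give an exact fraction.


Step 1: Posted price r = 1/2, value support [0,1]
Step 2: P(v >= r) = (1 - 1/2)/1 = 1/2
Step 3: Expected revenue = r * P(v >= r) = 1/2 * 1/2
Step 4: Revenue = 1/4

1/4


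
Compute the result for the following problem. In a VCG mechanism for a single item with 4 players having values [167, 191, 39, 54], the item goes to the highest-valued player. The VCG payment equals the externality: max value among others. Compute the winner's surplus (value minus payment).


Step 1: The winner is the agent with the highest value: agent 1 with value 191
Step 2: Values of other agents: [167, 39, 54]
Step 3: VCG payment = max of others' values = 167
Step 4: Surplus = 191 - 167 = 24

24


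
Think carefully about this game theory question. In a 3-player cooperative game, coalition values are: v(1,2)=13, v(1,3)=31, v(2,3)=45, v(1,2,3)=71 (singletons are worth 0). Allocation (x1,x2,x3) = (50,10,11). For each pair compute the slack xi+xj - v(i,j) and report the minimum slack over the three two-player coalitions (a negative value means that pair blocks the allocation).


Step 1: Slack for coalition (1,2): x1+x2 - v12 = 60 - 13 = 47
Step 2: Slack for coalition (1,3): x1+x3 - v13 = 61 - 31 = 30
Step 3: Slack for coalition (2,3): x2+x3 - v23 = 21 - 45 = -24
Step 4: Minimum slack = min(47, 30, -24) = -24, attained by (2,3); coalition (2,3) can block (slack < 0), so the allocation is not in the core

-24


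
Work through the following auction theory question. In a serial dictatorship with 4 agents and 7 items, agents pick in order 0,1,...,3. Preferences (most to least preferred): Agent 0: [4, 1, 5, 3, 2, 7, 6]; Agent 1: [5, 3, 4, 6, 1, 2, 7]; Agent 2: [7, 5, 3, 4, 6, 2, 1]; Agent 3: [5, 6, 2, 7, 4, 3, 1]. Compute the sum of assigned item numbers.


Step 1: Agent 0 picks item 4
Step 2: Agent 1 picks item 5
Step 3: Agent 2 picks item 7
Step 4: Agent 3 picks item 6
Step 5: Sum = 4 + 5 + 7 + 6 = 22

22


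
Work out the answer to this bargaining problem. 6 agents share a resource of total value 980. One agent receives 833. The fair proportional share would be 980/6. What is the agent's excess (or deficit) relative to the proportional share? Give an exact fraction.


Step 1: Proportional share = 980/6 = 490/3
Step 2: Agent's actual allocation = 833
Step 3: Excess = 833 - 490/3 = 2009/3

2009/3


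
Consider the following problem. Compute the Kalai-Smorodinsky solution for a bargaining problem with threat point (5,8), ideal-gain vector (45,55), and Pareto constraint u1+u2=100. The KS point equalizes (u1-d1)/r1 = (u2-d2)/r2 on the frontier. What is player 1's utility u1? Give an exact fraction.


Step 1: At the KS point, (u1-d1)/r1 = (u2-d2)/r2 = t and u1+u2 = 100
Step 2: u1 = d1 + r1*t and u2 = d2 + r2*t, so (d1 + r1*t) + (d2 + r2*t) = 100
Step 3: t = (100 - 5 - 8)/(45 + 55) = 87/100
Step 4: u1 = d1 + r1*t = 5 + 45 * 87/100 = 883/20
Step 5: (Check: u2 = d2 + r2*t = 1117/20; u1+u2 = 883/20 + 1117/20 = 100, on the frontier.)

883/20


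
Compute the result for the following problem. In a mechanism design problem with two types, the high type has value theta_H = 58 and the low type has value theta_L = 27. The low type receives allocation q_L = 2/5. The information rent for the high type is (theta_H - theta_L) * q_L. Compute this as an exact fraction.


Step 1: theta_H - theta_L = 58 - 27 = 31
Step 2: Information rent = (theta_H - theta_L) * q_L
Step 3: = 31 * 2/5
Step 4: = 62/5

62/5


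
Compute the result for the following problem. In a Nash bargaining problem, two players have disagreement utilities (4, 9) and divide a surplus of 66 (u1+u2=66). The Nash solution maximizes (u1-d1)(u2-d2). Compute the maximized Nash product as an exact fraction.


Step 1: The Nash solution splits surplus symmetrically above the disagreement point
Step 2: u1 = (total + d1 - d2)/2 = (66 + 4 - 9)/2 = 61/2
Step 3: u2 = (total - d1 + d2)/2 = (66 - 4 + 9)/2 = 71/2
Step 4: Nash product = (61/2 - 4) * (71/2 - 9)
Step 5: = 53/2 * 53/2 = 2809/4

2809/4


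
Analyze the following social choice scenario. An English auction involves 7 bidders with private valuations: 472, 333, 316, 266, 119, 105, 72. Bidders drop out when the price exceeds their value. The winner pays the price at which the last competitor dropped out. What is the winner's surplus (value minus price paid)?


Step 1: Identify the highest value: 472
Step 2: Identify the second-highest value: 333
Step 3: The final price = second-highest value = 333
Step 4: Surplus = 472 - 333 = 139

139


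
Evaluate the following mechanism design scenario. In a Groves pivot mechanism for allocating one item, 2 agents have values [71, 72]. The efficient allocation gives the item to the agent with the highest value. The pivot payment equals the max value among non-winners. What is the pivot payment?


Step 1: The efficient winner is agent 1 with value 72
Step 2: Other agents' values: [71]
Step 3: Pivot payment = max(others) = 71
Step 4: The winner pays 71

71


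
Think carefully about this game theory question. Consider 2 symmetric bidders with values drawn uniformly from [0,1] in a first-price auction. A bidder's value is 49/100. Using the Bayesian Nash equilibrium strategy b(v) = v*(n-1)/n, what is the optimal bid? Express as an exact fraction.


Step 1: The symmetric BNE bidding function is b(v) = v * (n-1) / n
Step 2: Substitute v = 49/100 and n = 2
Step 3: b = 49/100 * 1/2
Step 4: b = 49/200

49/200


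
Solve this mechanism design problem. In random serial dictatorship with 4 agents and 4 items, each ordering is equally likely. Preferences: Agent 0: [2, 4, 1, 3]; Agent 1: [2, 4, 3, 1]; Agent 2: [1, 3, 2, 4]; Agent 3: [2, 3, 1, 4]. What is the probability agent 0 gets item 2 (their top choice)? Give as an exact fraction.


Step 1: Agent 0 wants item 2
Step 2: There are 24 possible orderings of agents
Step 3: In 8 orderings, agent 0 gets item 2
Step 4: Probability = 8/24 = 1/3

1/3


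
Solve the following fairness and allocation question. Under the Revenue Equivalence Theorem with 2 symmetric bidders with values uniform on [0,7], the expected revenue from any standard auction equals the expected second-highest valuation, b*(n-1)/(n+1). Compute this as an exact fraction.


Step 1: By Revenue Equivalence, expected revenue = b*(n-1)/(n+1)
Step 2: Substituting n = 2, b = 7
Step 3: Revenue = 7*(2-1)/(2+1) = 7*1/3
Step 4: Revenue = 7/3

7/3


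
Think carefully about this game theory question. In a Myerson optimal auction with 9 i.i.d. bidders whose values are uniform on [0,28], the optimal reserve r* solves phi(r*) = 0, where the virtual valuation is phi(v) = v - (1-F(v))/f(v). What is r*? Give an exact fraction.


Step 1: For U[0,28], F(v) = v/28 and f(v) = 1/28
Step 2: phi(v) = v - (1 - v/28)/(1/28) = v - (28 - v) = 2v - 28
Step 3: Set phi(r*) = 0: 2r* - 28 = 0
Step 4: r* = 28/2 = 14 (the number of bidders n = 9 does not enter)

14


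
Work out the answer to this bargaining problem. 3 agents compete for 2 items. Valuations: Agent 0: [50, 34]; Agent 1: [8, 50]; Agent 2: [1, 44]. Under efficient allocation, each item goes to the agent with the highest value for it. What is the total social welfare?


Step 1: For each item, find the maximum value among all agents.
Step 2: Item 0 -> Agent 0 (value 50)
Step 3: Item 1 -> Agent 1 (value 50)
Step 4: Total welfare = 50 + 50 = 100

100


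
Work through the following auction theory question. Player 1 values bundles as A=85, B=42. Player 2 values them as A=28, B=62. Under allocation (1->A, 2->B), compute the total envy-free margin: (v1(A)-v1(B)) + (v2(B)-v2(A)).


Step 1: Player 1's margin = v1(A) - v1(B) = 85 - 42 = 43
Step 2: Player 2's margin = v2(B) - v2(A) = 62 - 28 = 34
Step 3: Total margin = 43 + 34 = 77

77


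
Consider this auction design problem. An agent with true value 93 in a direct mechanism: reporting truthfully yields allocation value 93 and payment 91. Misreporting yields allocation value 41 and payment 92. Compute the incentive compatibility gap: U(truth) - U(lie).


Step 1: U(truth) = value - payment = 93 - 91 = 2
Step 2: U(lie) = allocation - payment = 41 - 92 = -51
Step 3: IC gap = 2 - (-51) = 53

53


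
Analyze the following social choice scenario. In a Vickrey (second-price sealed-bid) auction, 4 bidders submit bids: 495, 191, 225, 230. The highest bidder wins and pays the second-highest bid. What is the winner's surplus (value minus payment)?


Step 1: Sort bids in descending order: 495, 230, 225, 191
Step 2: The winning bid is the highest: 495
Step 3: The payment equals the second-highest bid: 230
Step 4: Surplus = winner's bid - payment = 495 - 230 = 265

265


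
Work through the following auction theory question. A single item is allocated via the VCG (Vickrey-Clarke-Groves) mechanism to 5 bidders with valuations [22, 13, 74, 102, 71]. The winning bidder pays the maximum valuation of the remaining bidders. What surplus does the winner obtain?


Step 1: The winner is the agent with the highest value: agent 3 with value 102
Step 2: Values of other agents: [22, 13, 74, 71]
Step 3: VCG payment = max of others' values = 74
Step 4: Surplus = 102 - 74 = 28

28


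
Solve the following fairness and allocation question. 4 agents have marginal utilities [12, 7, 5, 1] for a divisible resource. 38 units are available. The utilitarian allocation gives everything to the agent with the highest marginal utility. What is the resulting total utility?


Step 1: The marginal utilities are [12, 7, 5, 1]
Step 2: The highest marginal utility is 12
Step 3: All 38 units go to that agent
Step 4: Total utility = 12 * 38 = 456

456


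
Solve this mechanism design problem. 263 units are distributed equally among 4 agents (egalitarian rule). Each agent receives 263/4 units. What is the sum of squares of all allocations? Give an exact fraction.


Step 1: Each agent's share = 263/4
Step 2: Square of each share = (263/4)^2 = 69169/16
Step 3: Sum of squares = 4 * 69169/16 = 69169/4

69169/4


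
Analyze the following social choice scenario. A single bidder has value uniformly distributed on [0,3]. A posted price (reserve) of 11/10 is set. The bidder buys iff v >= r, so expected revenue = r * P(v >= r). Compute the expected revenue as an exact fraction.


Step 1: Posted price r = 11/10, value support [0,3]
Step 2: P(v >= r) = (3 - 11/10)/3 = 19/30
Step 3: Expected revenue = r * P(v >= r) = 11/10 * 19/30
Step 4: Revenue = 209/300

209/300


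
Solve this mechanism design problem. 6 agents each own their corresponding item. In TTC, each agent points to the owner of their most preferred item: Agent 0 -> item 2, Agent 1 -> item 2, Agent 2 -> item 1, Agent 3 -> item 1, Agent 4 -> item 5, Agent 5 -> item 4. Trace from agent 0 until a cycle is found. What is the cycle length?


Step 1: Trace the pointer graph from agent 0: 0 -> 2 -> 1 -> 2
Step 2: A cycle is detected when we revisit agent 2
Step 3: The cycle is: 2 -> 1 -> 2
Step 4: Cycle length = 2

2


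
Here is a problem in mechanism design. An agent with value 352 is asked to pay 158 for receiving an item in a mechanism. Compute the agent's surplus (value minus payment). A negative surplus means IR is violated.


Step 1: Surplus = value - payment = 352 - 158 = 194
Step 2: IR is satisfied (surplus >= 0)

194


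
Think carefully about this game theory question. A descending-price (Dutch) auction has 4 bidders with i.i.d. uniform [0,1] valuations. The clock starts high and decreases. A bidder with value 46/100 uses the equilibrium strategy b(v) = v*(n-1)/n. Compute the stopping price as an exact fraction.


Step 1: Dutch auctions are strategically equivalent to first-price auctions
Step 2: The equilibrium bid is b(v) = v*(n-1)/n
Step 3: b = 23/50 * 3/4
Step 4: b = 69/200

69/200


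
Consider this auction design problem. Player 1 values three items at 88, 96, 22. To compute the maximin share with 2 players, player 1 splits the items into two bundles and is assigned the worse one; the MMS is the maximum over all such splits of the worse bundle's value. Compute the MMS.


Step 1: Item values = 88, 96, 22
Step 2: Enumerate all 2-bundle partitions and take the smaller bundle:
  Partition 1: {88} vs {96,22} -> bundles 88, 118; min = 88
  Partition 2: {96} vs {88,22} -> bundles 96, 110; min = 96
  Partition 3: {22} vs {88,96} -> bundles 22, 184; min = 22
Step 3: MMS = max(88, 96, 22) = 96

96


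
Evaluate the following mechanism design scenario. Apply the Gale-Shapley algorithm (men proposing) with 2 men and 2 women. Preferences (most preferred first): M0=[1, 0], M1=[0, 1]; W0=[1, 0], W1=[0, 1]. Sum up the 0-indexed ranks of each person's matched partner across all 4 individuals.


Step 1: Run Gale-Shapley (men propose, women hold best offer):
  M0 proposes to W1; she accepts
  M1 proposes to W0; she accepts
Step 2: Final matching: W0-M1, W1-M0
Step 3: 0-indexed ranks (man's rank of his match, then woman's): 0 + 0 + 0 + 0
Step 4: Total rank sum = 0

0


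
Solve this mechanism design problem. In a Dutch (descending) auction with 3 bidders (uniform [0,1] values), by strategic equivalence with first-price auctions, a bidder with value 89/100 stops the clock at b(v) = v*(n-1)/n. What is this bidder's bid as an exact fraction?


Step 1: Dutch auctions are strategically equivalent to first-price auctions
Step 2: The equilibrium bid is b(v) = v*(n-1)/n
Step 3: b = 89/100 * 2/3
Step 4: b = 89/150

89/150


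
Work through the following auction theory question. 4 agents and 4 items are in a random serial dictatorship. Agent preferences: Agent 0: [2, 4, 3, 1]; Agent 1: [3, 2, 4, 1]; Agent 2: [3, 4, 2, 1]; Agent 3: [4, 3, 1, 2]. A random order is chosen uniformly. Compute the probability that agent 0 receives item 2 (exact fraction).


Step 1: Agent 0 wants item 2
Step 2: There are 24 possible orderings of agents
Step 3: In 18 orderings, agent 0 gets item 2
Step 4: Probability = 18/24 = 3/4

3/4


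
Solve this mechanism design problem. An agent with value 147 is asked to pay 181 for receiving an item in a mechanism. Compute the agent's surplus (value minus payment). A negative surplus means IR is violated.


Step 1: Surplus = value - payment = 147 - 181 = -34
Step 2: IR is violated (surplus < 0)

-34


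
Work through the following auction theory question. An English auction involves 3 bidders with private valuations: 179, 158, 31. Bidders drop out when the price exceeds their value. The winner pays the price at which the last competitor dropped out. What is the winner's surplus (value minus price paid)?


Step 1: Identify the highest value: 179
Step 2: Identify the second-highest value: 158
Step 3: The final price = second-highest value = 158
Step 4: Surplus = 179 - 158 = 21

21


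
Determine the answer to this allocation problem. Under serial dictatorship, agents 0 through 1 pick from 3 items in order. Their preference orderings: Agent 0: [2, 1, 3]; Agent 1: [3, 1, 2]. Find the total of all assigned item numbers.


Step 1: Agent 0 picks item 2
Step 2: Agent 1 picks item 3
Step 3: Sum = 2 + 3 = 5

5


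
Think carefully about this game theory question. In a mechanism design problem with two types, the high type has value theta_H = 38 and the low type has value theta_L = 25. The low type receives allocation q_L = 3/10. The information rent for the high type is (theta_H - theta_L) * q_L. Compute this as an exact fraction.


Step 1: theta_H - theta_L = 38 - 25 = 13
Step 2: Information rent = (theta_H - theta_L) * q_L
Step 3: = 13 * 3/10
Step 4: = 39/10

39/10


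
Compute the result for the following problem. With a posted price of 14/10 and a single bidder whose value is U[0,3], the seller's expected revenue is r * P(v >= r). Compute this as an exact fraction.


Step 1: Posted price r = 7/5, value support [0,3]
Step 2: P(v >= r) = (3 - 7/5)/3 = 8/15
Step 3: Expected revenue = r * P(v >= r) = 7/5 * 8/15
Step 4: Revenue = 56/75

56/75


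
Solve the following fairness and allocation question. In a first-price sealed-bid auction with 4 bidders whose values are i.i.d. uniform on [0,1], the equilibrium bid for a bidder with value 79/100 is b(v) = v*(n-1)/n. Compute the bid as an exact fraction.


Step 1: The symmetric BNE bidding function is b(v) = v * (n-1) / n
Step 2: Substitute v = 79/100 and n = 4
Step 3: b = 79/100 * 3/4
Step 4: b = 237/400

237/400


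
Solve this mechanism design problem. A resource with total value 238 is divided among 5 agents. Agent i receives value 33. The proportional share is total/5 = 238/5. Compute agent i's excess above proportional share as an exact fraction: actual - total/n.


Step 1: Proportional share = 238/5
Step 2: Agent's actual allocation = 33
Step 3: Excess = 33 - 238/5 = -73/5

-73/5


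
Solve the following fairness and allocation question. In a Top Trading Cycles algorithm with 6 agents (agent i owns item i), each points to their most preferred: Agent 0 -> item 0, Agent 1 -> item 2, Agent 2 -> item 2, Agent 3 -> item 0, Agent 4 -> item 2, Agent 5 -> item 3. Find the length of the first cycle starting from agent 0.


Step 1: Trace the pointer graph from agent 0: 0 -> 0
Step 2: A cycle is detected when we revisit agent 0
Step 3: The cycle is: 0 -> 0
Step 4: Cycle length = 1

1


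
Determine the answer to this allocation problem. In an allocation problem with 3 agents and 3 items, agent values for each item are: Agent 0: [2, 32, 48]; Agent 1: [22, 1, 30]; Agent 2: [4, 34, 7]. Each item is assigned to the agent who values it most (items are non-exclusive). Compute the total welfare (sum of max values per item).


Step 1: For each item, find the maximum value among all agents.
Step 2: Item 0 -> Agent 1 (value 22)
Step 3: Item 1 -> Agent 2 (value 34)
Step 4: Item 2 -> Agent 0 (value 48)
Step 5: Total welfare = 22 + 34 + 48 = 104

104


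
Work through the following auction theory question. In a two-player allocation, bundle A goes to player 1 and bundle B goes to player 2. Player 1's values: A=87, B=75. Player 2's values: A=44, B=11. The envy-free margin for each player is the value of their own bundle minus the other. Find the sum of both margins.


Step 1: Player 1's margin = v1(A) - v1(B) = 87 - 75 = 12
Step 2: Player 2's margin = v2(B) - v2(A) = 11 - 44 = -33
Step 3: Total margin = 12 + -33 = -21

-21


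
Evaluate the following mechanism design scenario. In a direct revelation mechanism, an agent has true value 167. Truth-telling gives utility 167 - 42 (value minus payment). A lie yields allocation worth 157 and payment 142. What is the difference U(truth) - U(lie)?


Step 1: U(truth) = value - payment = 167 - 42 = 125
Step 2: U(lie) = allocation - payment = 157 - 142 = 15
Step 3: IC gap = 125 - 15 = 110

110


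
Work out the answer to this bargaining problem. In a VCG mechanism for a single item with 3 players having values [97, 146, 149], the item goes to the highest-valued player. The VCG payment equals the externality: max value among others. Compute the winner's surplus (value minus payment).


Step 1: The winner is the agent with the highest value: agent 2 with value 149
Step 2: Values of other agents: [97, 146]
Step 3: VCG payment = max of others' values = 146
Step 4: Surplus = 149 - 146 = 3

3


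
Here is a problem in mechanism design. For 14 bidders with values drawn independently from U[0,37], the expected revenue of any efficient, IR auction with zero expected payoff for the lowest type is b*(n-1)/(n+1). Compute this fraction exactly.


Step 1: By Revenue Equivalence, expected revenue = b*(n-1)/(n+1)
Step 2: Substituting n = 14, b = 37
Step 3: Revenue = 37*(14-1)/(14+1) = 37*13/15
Step 4: Revenue = 481/15

481/15


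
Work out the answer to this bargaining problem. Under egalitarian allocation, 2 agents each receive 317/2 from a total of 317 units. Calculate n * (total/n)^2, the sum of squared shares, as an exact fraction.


Step 1: Each agent's share = 317/2
Step 2: Square of each share = (317/2)^2 = 100489/4
Step 3: Sum of squares = 2 * 100489/4 = 100489/2

100489/2


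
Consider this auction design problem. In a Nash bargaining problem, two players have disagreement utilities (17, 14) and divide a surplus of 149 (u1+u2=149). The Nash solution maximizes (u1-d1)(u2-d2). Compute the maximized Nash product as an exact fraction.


Step 1: The Nash solution splits surplus symmetrically above the disagreement point
Step 2: u1 = (total + d1 - d2)/2 = (149 + 17 - 14)/2 = 76
Step 3: u2 = (total - d1 + d2)/2 = (149 - 17 + 14)/2 = 73
Step 4: Nash product = (76 - 17) * (73 - 14)
Step 5: = 59 * 59 = 3481

3481


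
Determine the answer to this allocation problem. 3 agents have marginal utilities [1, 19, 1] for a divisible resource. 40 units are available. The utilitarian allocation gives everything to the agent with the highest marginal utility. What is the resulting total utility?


Step 1: The marginal utilities are [1, 19, 1]
Step 2: The highest marginal utility is 19
Step 3: All 40 units go to that agent
Step 4: Total utility = 19 * 40 = 760

760


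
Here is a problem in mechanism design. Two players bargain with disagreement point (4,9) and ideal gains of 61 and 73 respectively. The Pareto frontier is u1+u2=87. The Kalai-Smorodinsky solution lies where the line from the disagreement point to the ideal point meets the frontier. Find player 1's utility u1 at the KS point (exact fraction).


Step 1: At the KS point, (u1-d1)/r1 = (u2-d2)/r2 = t and u1+u2 = 87
Step 2: u1 = d1 + r1*t and u2 = d2 + r2*t, so (d1 + r1*t) + (d2 + r2*t) = 87
Step 3: t = (87 - 4 - 9)/(61 + 73) = 74/134 = 37/67
Step 4: u1 = d1 + r1*t = 4 + 61 * 37/67 = 2525/67
Step 5: (Check: u2 = d2 + r2*t = 3304/67; u1+u2 = 2525/67 + 3304/67 = 87, on the frontier.)

2525/67


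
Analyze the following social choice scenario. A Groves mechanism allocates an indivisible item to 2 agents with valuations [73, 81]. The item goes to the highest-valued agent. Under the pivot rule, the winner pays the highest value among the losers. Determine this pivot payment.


Step 1: The efficient winner is agent 1 with value 81
Step 2: Other agents' values: [73]
Step 3: Pivot payment = max(others) = 73
Step 4: The winner pays 73

73


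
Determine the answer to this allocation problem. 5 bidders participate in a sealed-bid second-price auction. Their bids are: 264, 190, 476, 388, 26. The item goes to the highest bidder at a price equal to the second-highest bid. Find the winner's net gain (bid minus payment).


Step 1: Sort bids in descending order: 476, 388, 264, 190, 26
Step 2: The winning bid is the highest: 476
Step 3: The payment equals the second-highest bid: 388
Step 4: Surplus = winner's bid - payment = 476 - 388 = 88

88


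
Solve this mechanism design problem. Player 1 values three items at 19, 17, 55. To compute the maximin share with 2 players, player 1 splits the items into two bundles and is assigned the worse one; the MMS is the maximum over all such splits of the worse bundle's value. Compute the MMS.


Step 1: Item values = 19, 17, 55
Step 2: Enumerate all 2-bundle partitions and take the smaller bundle:
  Partition 1: {19} vs {17,55} -> bundles 19, 72; min = 19
  Partition 2: {17} vs {19,55} -> bundles 17, 74; min = 17
  Partition 3: {55} vs {19,17} -> bundles 55, 36; min = 36
Step 3: MMS = max(19, 17, 36) = 36

36


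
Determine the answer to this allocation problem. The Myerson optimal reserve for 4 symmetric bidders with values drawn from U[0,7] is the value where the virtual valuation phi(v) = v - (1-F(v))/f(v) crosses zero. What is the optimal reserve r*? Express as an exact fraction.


Step 1: For U[0,7], F(v) = v/7 and f(v) = 1/7
Step 2: phi(v) = v - (1 - v/7)/(1/7) = v - (7 - v) = 2v - 7
Step 3: Set phi(r*) = 0: 2r* - 7 = 0
Step 4: r* = 7/2 (the number of bidders n = 4 does not enter)

7/2


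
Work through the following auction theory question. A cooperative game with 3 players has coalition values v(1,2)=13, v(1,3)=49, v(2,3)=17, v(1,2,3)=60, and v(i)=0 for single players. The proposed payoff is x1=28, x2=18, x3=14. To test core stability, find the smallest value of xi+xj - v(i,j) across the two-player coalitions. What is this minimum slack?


Step 1: Slack for coalition (1,2): x1+x2 - v12 = 46 - 13 = 33
Step 2: Slack for coalition (1,3): x1+x3 - v13 = 42 - 49 = -7
Step 3: Slack for coalition (2,3): x2+x3 - v23 = 32 - 17 = 15
Step 4: Minimum slack = min(33, -7, 15) = -7, attained by (1,3); coalition (1,3) can block (slack < 0), so the allocation is not in the core

-7
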